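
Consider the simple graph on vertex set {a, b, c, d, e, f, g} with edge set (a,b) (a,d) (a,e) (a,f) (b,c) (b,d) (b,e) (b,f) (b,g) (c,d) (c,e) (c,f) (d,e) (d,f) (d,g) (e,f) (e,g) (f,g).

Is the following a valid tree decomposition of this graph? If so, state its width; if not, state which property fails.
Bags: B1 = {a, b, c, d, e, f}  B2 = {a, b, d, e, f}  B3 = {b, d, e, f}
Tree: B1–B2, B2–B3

A tree decomposition must satisfy three properties: every vertex lies in some bag; for every edge, both endpoints lie together in some bag; and for every vertex, the bags containing it form a connected subtree. Here vertex g appears in no bag, so the decomposition is invalid.

No — vertex g appears in no bag.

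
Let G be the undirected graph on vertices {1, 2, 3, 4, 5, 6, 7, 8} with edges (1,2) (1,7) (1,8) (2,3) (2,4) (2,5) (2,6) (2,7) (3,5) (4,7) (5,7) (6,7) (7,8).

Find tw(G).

2

A width-2 tree decomposition is:
Bags: B1 = {2, 3, 5}  B2 = {2, 5, 7}  B3 = {1, 2, 7}  B4 = {2, 6, 7}  B5 = {2, 4, 7}  B6 = {1, 7, 8}
Tree: B1–B2, B2–B3, B2–B4, B2–B5, B3–B6
Every bag has size at most 3, so the width is 3 − 1 = 2 and tw(G) ≤ 2. For the lower bound, the 3 vertices {1, 7, 8} are pairwise adjacent, and any tree decomposition puts a clique entirely inside one bag — forcing width ≥ 2. Therefore the treewidth is 2.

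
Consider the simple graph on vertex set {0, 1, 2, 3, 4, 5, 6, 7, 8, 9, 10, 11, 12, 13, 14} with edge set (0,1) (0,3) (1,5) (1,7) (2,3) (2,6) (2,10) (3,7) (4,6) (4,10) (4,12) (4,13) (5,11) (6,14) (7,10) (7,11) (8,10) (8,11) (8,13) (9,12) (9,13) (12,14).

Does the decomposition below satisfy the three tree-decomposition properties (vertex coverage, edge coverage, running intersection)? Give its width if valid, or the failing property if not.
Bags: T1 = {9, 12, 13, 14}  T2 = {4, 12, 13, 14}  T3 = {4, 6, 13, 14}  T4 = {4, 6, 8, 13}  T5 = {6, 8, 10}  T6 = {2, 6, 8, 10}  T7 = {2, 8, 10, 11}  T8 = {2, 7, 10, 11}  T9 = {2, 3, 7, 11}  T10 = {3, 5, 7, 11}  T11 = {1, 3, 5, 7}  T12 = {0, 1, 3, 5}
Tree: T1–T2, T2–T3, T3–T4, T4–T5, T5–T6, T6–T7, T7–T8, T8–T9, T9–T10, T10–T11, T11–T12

No — edge (4,10) lies in no bag.

A tree decomposition must satisfy three properties: every vertex lies in some bag; for every edge, both endpoints lie together in some bag; and for every vertex, the bags containing it form a connected subtree. Here edge (4,10) lies in no bag, so the decomposition is invalid.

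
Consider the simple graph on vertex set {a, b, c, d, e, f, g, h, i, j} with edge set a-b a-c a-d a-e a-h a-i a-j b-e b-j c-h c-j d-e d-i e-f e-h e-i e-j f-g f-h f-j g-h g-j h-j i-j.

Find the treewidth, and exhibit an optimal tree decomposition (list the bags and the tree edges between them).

Each bag holds 4 vertices, so the decomposition has width 3, which upper-bounds the treewidth. Conversely, {a, d, e, i} is a clique of size 4, and the vertices of any clique must share a bag in every tree decomposition; so some bag has ≥ 4 vertices and tw(G) ≥ 3. Therefore the treewidth is 3.

Treewidth 3.
Bags: B1 = {a, e, h, j}  B2 = {e, f, h, j}  B3 = {a, e, i, j}  B4 = {a, b, e, j}  B5 = {f, g, h, j}  B6 = {a, d, e, i}  B7 = {a, c, h, j}
Tree: B1–B2, B1–B3, B3–B4, B2–B5, B3–B6, B1–B7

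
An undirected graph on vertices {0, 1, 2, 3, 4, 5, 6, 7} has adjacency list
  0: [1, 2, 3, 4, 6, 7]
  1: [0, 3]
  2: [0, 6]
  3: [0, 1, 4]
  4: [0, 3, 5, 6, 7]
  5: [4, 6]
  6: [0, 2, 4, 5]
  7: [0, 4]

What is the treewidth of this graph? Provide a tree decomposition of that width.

The largest bag has 3 vertices, giving width 2; this decomposition certifies tw(G) ≤ 2. Conversely, {0, 1, 3} is a clique of size 3, and the vertices of any clique must share a bag in every tree decomposition; so some bag has ≥ 3 vertices and tw(G) ≥ 2. The upper and lower bounds meet at 2, so that is the treewidth.

Treewidth 2.
Bags: B1 = {0, 3, 4}  B2 = {0, 1, 3}  B3 = {0, 4, 6}  B4 = {4, 5, 6}  B5 = {0, 2, 6}  B6 = {0, 4, 7}
Tree: B1–B2, B1–B3, B3–B4, B3–B5, B1–B6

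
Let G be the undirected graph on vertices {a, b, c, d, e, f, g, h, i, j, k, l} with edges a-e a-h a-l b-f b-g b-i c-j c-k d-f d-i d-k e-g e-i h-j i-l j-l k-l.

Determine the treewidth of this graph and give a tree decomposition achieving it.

Every bag has size at most 4, so the width is 4 − 1 = 3 and tw(G) ≤ 3. For the lower bound: the 4 vertex sets {b,f,g}, {e}, {i}, {a,d,k,l} are disjoint, each induces a connected subgraph, and every pair is joined by at least one edge of G. Contracting each set to a single vertex therefore yields K_{4} as a minor, and since treewidth is minor-monotone, tw(G) ≥ tw(K_{4}) = 3. Combining the bounds, tw(G) = 3.

Treewidth 3.
Bags: B1 = {b, e, f, g}  B2 = {b, e, f, i}  B3 = {d, e, f, i}  B4 = {a, d, e, i}  B5 = {a, d, i, l}  B6 = {a, d, k, l}  B7 = {a, h, k, l}  B8 = {h, j, k, l}  B9 = {c, h, j, k}
Tree: B1–B2, B2–B3, B3–B4, B4–B5, B5–B6, B6–B7, B7–B8, B8–B9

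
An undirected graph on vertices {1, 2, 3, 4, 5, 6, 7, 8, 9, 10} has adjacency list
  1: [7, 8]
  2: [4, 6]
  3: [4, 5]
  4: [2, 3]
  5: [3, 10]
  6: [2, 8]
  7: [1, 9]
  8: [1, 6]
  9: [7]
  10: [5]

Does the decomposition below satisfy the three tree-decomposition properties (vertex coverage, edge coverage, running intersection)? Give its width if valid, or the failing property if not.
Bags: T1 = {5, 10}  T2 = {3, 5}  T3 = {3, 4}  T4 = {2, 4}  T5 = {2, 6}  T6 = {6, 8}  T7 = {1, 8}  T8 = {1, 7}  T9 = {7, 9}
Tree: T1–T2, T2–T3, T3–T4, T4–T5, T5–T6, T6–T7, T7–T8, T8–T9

Yes; width 1.

Checking the three conditions: (i) the bags cover all of {1, 2, 3, 4, 5, 6, 7, 8, 9, 10}; (ii) for each edge, some bag contains both endpoints; (iii) the bags containing any fixed vertex form a subtree. All hold, so the decomposition is valid with width 2 − 1 = 1.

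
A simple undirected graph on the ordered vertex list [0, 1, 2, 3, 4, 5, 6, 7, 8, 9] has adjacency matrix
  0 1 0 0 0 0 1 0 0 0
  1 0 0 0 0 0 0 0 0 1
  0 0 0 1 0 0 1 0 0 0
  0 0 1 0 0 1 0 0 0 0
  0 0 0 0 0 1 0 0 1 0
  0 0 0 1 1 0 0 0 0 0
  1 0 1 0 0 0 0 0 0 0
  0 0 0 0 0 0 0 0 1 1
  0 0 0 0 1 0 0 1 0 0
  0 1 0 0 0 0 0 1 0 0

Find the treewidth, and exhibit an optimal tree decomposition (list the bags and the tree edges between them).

Treewidth 2.
One such decomposition:
Bags: B1 = {1, 7, 9}  B2 = {0, 1, 7}  B3 = {0, 6, 7}  B4 = {2, 6, 7}  B5 = {2, 3, 7}  B6 = {3, 5, 7}  B7 = {4, 5, 7}  B8 = {4, 7, 8}
Tree: B1–B2, B2–B3, B3–B4, B4–B5, B5–B6, B6–B7, B7–B8

Every bag has size at most 3, so the width is 3 − 1 = 2 and tw(G) ≤ 2. The edges 7–9–1–0–6–2–3–5–4–8–7 form a cycle, so G is not a tree and its treewidth is at least 2. Hence tw(G) = 2 exactly.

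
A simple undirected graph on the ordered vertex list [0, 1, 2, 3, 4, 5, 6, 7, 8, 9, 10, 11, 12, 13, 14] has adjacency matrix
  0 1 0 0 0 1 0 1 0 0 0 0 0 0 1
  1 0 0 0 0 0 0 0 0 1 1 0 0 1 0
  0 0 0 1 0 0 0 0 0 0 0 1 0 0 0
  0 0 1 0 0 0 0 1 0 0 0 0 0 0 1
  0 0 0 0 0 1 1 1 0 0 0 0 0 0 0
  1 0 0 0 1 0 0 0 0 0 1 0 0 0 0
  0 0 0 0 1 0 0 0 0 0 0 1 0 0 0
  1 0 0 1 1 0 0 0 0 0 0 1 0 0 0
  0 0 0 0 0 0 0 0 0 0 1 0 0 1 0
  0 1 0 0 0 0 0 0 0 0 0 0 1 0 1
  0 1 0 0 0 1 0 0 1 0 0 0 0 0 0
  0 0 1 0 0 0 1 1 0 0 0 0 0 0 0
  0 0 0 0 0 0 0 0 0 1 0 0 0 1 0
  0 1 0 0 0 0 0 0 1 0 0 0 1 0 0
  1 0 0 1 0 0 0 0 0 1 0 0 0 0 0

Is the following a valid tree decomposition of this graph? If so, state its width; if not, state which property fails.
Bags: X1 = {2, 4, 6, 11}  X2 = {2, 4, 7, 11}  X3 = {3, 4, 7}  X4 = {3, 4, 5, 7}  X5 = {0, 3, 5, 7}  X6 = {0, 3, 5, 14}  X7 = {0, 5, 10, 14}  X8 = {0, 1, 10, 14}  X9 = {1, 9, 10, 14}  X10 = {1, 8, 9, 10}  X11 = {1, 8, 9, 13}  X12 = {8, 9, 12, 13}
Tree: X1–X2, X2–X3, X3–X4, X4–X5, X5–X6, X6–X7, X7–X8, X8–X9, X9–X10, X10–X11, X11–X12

No — edge (2,3) lies in no bag.

A tree decomposition must satisfy three properties: every vertex lies in some bag; for every edge, both endpoints lie together in some bag; and for every vertex, the bags containing it form a connected subtree. Here edge (2,3) lies in no bag, so the decomposition is invalid.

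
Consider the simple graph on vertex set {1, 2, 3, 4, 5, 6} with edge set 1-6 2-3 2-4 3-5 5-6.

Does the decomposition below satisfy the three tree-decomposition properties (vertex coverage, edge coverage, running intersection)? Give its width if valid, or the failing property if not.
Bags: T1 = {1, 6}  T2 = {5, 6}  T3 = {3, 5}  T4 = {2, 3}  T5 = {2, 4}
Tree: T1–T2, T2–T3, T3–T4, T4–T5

Checking the three conditions: (i) the bags cover all of {1, 2, 3, 4, 5, 6}; (ii) for each edge, some bag contains both endpoints; (iii) the bags containing any fixed vertex form a subtree. All hold, so the decomposition is valid with width 2 − 1 = 1.

Yes; width 1.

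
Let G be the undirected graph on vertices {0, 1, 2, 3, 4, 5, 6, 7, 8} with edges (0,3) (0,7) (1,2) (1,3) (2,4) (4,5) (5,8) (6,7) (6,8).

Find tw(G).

2

A width-2 tree decomposition is:
Bags: B1 = {5, 6, 8}  B2 = {5, 6, 7}  B3 = {0, 5, 7}  B4 = {0, 3, 5}  B5 = {1, 3, 5}  B6 = {1, 2, 5}  B7 = {2, 4, 5}
Tree: B1–B2, B2–B3, B3–B4, B4–B5, B5–B6, B6–B7
Every bag has size at most 3, so the width is 3 − 1 = 2 and tw(G) ≤ 2. Since 5–8–6–7–0–3–1–2–4–5 is a cycle in G, G is not acyclic. Forests are exactly the graphs of treewidth ≤ 1, so tw(G) ≥ 2. Combining the bounds, tw(G) = 2.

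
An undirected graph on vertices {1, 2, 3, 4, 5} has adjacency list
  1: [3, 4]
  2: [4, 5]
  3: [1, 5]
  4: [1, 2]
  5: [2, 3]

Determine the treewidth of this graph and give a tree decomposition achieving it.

Each bag holds 3 vertices, so the decomposition has width 2, which upper-bounds the treewidth. Since 2–4–1–3–5–2 is a cycle in G, G is not acyclic. Forests are exactly the graphs of treewidth ≤ 1, so tw(G) ≥ 2. Therefore the treewidth is 2.

Treewidth 2.
One such decomposition:
Bags: B1 = {1, 2, 4}  B2 = {1, 2, 3}  B3 = {2, 3, 5}
Tree: B1–B2, B2–B3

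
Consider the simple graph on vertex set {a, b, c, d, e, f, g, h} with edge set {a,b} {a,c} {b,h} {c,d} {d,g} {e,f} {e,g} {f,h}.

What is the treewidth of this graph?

2

A width-2 tree decomposition is:
Bags: B1 = {e, f, h}  B2 = {e, g, h}  B3 = {d, g, h}  B4 = {c, d, h}  B5 = {a, c, h}  B6 = {a, b, h}
Tree: B1–B2, B2–B3, B3–B4, B4–B5, B5–B6
Every bag has size at most 3, so the width is 3 − 1 = 2 and tw(G) ≤ 2. Since h–f–e–g–d–c–a–b–h is a cycle in G, G is not acyclic. Forests are exactly the graphs of treewidth ≤ 1, so tw(G) ≥ 2. The upper and lower bounds meet at 2, so that is the treewidth.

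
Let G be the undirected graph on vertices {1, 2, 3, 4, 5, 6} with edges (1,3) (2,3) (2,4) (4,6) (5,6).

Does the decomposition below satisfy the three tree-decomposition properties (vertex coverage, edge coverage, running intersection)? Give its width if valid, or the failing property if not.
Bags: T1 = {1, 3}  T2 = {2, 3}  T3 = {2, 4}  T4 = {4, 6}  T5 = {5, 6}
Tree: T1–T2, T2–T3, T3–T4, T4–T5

Every vertex of G appears in some bag (union = {1, 2, 3, 4, 5, 6}); every edge is covered by a bag; and for each vertex v the set of bags containing v is connected in the bag tree. The decomposition is therefore valid. The largest bag has 2 vertices, so the width is 1.

Yes; width 1.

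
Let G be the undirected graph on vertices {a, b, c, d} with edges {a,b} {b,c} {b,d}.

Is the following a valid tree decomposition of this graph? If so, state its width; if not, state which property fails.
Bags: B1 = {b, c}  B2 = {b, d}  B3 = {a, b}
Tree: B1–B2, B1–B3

Yes; width 1.

Every vertex of G appears in some bag (union = {a, b, c, d}); every edge is covered by a bag; and for each vertex v the set of bags containing v is connected in the bag tree. The decomposition is therefore valid. The largest bag has 2 vertices, so the width is 1.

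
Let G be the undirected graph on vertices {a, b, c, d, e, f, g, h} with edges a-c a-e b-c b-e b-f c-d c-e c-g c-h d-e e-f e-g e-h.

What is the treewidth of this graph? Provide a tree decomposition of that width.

Treewidth 2.
One optimal decomposition is:
Bags: B1 = {b, e, f}  B2 = {b, c, e}  B3 = {a, c, e}  B4 = {c, d, e}  B5 = {c, e, g}  B6 = {c, e, h}
Tree: B1–B2, B2–B3, B2–B4, B4–B5, B4–B6

Each bag holds 3 vertices, so the decomposition has width 2, which upper-bounds the treewidth. Conversely, {c, d, e} is a clique of size 3, and the vertices of any clique must share a bag in every tree decomposition; so some bag has ≥ 3 vertices and tw(G) ≥ 2. Therefore the treewidth is 2.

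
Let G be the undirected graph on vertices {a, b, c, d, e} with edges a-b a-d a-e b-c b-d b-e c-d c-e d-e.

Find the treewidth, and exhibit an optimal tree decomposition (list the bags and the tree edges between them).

The largest bag has 4 vertices, giving width 3; this decomposition certifies tw(G) ≤ 3. For the lower bound, the 4 vertices {b, c, d, e} are pairwise adjacent, and any tree decomposition puts a clique entirely inside one bag — forcing width ≥ 3. Hence tw(G) = 3 exactly.

Treewidth 3.
One optimal decomposition is:
Bags: B1 = {a, b, d, e}  B2 = {b, c, d, e}
Tree: B1–B2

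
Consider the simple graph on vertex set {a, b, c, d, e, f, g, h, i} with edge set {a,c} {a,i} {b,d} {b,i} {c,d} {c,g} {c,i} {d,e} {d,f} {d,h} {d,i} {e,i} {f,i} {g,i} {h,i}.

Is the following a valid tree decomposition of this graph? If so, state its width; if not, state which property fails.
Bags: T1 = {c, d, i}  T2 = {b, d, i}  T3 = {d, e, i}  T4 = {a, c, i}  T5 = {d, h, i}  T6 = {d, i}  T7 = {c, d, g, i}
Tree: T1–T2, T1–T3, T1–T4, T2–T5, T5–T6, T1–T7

No — vertex f appears in no bag.

A tree decomposition must satisfy three properties: every vertex lies in some bag; for every edge, both endpoints lie together in some bag; and for every vertex, the bags containing it form a connected subtree. Here vertex f appears in no bag, so the decomposition is invalid.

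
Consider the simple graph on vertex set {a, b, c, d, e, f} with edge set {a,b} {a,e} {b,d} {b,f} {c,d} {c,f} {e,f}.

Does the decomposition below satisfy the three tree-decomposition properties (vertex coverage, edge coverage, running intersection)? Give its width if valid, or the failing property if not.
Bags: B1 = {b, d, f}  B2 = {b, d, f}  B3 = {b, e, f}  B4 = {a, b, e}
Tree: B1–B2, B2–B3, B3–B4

No — vertex c appears in no bag.

A tree decomposition must satisfy three properties: every vertex lies in some bag; for every edge, both endpoints lie together in some bag; and for every vertex, the bags containing it form a connected subtree. Here vertex c appears in no bag, so the decomposition is invalid.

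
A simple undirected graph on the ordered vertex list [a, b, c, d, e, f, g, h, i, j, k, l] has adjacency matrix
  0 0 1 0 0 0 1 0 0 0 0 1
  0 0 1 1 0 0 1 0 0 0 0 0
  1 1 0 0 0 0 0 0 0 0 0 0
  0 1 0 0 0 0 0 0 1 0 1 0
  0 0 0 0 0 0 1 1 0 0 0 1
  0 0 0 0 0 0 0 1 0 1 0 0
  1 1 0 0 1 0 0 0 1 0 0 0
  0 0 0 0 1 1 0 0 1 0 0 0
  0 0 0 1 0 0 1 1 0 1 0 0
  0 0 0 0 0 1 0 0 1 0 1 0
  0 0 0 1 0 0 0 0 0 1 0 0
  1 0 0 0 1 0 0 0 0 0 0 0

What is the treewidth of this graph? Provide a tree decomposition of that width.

Each bag holds 4 vertices, so the decomposition has width 3, which upper-bounds the treewidth. For the lower bound: the 4 vertex sets {a,c,l}, {e}, {g}, {b,d,h,i} are disjoint, each induces a connected subgraph, and every pair is joined by at least one edge of G. Contracting each set to a single vertex therefore yields K_{4} as a minor, and since treewidth is minor-monotone, tw(G) ≥ tw(K_{4}) = 3. The upper and lower bounds meet at 3, so that is the treewidth.

Treewidth 3.
One such decomposition:
Bags: B1 = {a, c, e, l}  B2 = {a, c, e, g}  B3 = {b, c, e, g}  B4 = {b, e, g, h}  B5 = {b, g, h, i}  B6 = {b, d, h, i}  B7 = {d, f, h, i}  B8 = {d, f, i, j}  B9 = {d, f, j, k}
Tree: B1–B2, B2–B3, B3–B4, B4–B5, B5–B6, B6–B7, B7–B8, B8–B9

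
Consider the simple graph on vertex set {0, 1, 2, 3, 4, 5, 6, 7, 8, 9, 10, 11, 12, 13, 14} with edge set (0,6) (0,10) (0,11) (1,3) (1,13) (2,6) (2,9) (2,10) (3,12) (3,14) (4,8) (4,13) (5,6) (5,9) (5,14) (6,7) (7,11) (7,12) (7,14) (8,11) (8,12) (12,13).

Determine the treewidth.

A width-3 tree decomposition is:
Bags: B1 = {1, 3, 4, 13}  B2 = {3, 4, 12, 13}  B3 = {3, 4, 8, 12}  B4 = {3, 8, 12, 14}  B5 = {7, 8, 12, 14}  B6 = {7, 8, 11, 14}  B7 = {5, 7, 11, 14}  B8 = {5, 6, 7, 11}  B9 = {0, 5, 6, 11}  B10 = {0, 5, 6, 9}  B11 = {0, 2, 6, 9}  B12 = {0, 2, 9, 10}
Tree: B1–B2, B2–B3, B3–B4, B4–B5, B5–B6, B6–B7, B7–B8, B8–B9, B9–B10, B10–B11, B11–B12
The largest bag has 4 vertices, giving width 3; this decomposition certifies tw(G) ≤ 3. For the lower bound: the 4 vertex sets {1,4,13}, {3}, {12}, {7,8,11,14} are disjoint, each induces a connected subgraph, and every pair is joined by at least one edge of G. Contracting each set to a single vertex therefore yields K_{4} as a minor, and since treewidth is minor-monotone, tw(G) ≥ tw(K_{4}) = 3. Therefore the treewidth is 3.

3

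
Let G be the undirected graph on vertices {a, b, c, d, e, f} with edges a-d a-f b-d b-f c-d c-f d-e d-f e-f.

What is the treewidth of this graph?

A width-2 tree decomposition is:
Bags: B1 = {b, d, f}  B2 = {c, d, f}  B3 = {a, d, f}  B4 = {d, e, f}
Tree: B1–B2, B2–B3, B3–B4
The largest bag has 3 vertices, giving width 2; this decomposition certifies tw(G) ≤ 2. On the other hand G contains the 3-clique {d, e, f}. A clique must lie in a single bag of any decomposition, so no decomposition can have width below 2. The upper and lower bounds meet at 2, so that is the treewidth.

2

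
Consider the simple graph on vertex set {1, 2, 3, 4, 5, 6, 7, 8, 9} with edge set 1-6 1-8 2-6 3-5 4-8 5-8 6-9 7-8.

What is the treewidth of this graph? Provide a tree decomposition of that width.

Treewidth 1.
Bags: B1 = {6, 9}  B2 = {1, 6}  B3 = {2, 6}  B4 = {1, 8}  B5 = {4, 8}  B6 = {5, 8}  B7 = {3, 5}  B8 = {7, 8}
Tree: B1–B2, B2–B3, B2–B4, B4–B5, B5–B6, B6–B7, B6–B8

Every bag has size at most 2, so the width is 2 − 1 = 1 and tw(G) ≤ 1. Since G has at least one edge (e.g. 9–6), it is not an edgeless graph, so tw(G) ≥ 1. Hence tw(G) = 1 exactly.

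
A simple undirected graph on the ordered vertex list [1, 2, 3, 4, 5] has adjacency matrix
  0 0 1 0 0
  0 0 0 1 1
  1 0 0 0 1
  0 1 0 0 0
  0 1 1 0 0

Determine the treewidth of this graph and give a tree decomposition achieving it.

Each bag holds 2 vertices, so the decomposition has width 1, which upper-bounds the treewidth. G has an edge, so its treewidth is at least 1. The upper and lower bounds meet at 1, so that is the treewidth.

Treewidth 1.
One such decomposition:
Bags: B1 = {2, 4}  B2 = {2, 5}  B3 = {3, 5}  B4 = {1, 3}
Tree: B1–B2, B2–B3, B3–B4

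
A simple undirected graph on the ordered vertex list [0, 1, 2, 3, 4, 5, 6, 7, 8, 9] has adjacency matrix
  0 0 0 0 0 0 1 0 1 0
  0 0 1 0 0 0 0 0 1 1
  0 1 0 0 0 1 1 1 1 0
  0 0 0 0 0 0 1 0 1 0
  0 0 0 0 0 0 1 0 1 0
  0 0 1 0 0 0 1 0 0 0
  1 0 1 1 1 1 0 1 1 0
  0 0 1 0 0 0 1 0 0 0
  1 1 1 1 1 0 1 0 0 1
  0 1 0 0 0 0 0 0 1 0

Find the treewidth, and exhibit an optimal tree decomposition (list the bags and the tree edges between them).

The largest bag has 3 vertices, giving width 2; this decomposition certifies tw(G) ≤ 2. On the other hand G contains the 3-clique {1, 8, 9}. A clique must lie in a single bag of any decomposition, so no decomposition can have width below 2. The upper and lower bounds meet at 2, so that is the treewidth.

Treewidth 2.
Bags: B1 = {1, 2, 8}  B2 = {2, 6, 8}  B3 = {2, 5, 6}  B4 = {1, 8, 9}  B5 = {3, 6, 8}  B6 = {2, 6, 7}  B7 = {4, 6, 8}  B8 = {0, 6, 8}
Tree: B1–B2, B2–B3, B1–B4, B2–B5, B2–B6, B5–B7, B5–B8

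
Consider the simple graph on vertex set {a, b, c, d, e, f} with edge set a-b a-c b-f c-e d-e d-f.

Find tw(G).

A width-2 tree decomposition is:
Bags: B1 = {a, b, c}  B2 = {b, c, e}  B3 = {b, d, e}  B4 = {b, d, f}
Tree: B1–B2, B2–B3, B3–B4
Each bag holds 3 vertices, so the decomposition has width 2, which upper-bounds the treewidth. The edges b–a–c–e–d–f–b form a cycle, so G is not a tree and its treewidth is at least 2. Therefore the treewidth is 2.

2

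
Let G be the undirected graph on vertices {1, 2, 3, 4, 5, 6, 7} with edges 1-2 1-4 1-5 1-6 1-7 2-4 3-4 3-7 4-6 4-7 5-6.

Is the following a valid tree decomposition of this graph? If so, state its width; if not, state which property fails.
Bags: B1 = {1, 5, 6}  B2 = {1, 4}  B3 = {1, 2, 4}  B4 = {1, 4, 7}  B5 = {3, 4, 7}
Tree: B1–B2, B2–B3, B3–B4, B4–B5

A tree decomposition must satisfy three properties: every vertex lies in some bag; for every edge, both endpoints lie together in some bag; and for every vertex, the bags containing it form a connected subtree. Here edge (6,4) lies in no bag, so the decomposition is invalid.

No — edge (6,4) lies in no bag.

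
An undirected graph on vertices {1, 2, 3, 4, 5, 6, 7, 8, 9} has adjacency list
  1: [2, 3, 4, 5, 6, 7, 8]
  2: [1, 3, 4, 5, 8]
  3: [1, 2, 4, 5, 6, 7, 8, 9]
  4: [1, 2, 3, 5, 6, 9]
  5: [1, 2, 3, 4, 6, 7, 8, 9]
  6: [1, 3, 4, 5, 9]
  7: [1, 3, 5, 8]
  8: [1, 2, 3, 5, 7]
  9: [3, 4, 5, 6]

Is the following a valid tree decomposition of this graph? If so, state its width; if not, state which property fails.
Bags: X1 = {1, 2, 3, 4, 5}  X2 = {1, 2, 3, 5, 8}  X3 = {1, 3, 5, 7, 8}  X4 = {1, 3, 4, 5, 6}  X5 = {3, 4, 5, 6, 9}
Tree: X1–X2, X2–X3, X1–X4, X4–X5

Yes; width 4.

Every vertex of G appears in some bag (union = {1, 2, 3, 4, 5, 6, 7, 8, 9}); every edge is covered by a bag; and for each vertex v the set of bags containing v is connected in the bag tree. The decomposition is therefore valid. The largest bag has 5 vertices, so the width is 4.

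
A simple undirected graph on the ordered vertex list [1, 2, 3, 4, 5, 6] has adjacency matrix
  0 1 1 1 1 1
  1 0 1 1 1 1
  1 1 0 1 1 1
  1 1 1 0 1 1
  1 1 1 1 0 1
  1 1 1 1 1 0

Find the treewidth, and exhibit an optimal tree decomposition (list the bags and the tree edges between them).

Treewidth 5.
Bags: B1 = {1, 2, 3, 4, 5, 6}
Tree: (single bag)

A single bag containing all 6 vertices is trivially a valid decomposition of width 5. On the other hand G contains the 6-clique {1, 2, 3, 4, 5, 6}. A clique must lie in a single bag of any decomposition, so no decomposition can have width below 5. Hence tw(G) = 5 exactly.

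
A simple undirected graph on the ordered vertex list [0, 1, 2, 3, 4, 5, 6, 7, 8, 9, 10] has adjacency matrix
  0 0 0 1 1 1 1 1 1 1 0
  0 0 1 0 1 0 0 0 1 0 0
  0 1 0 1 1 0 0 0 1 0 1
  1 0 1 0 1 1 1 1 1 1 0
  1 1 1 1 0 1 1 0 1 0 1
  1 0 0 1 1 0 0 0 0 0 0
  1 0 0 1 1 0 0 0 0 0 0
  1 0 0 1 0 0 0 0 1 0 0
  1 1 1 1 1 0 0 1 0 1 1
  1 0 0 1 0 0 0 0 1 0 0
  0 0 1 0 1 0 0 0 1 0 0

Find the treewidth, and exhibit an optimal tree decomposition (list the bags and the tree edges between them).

The largest bag has 4 vertices, giving width 3; this decomposition certifies tw(G) ≤ 3. For the lower bound, the 4 vertices {1, 2, 4, 8} are pairwise adjacent, and any tree decomposition puts a clique entirely inside one bag — forcing width ≥ 3. Hence tw(G) = 3 exactly.

Treewidth 3.
One optimal decomposition is:
Bags: B1 = {0, 3, 7, 8}  B2 = {0, 3, 4, 8}  B3 = {2, 3, 4, 8}  B4 = {0, 3, 8, 9}  B5 = {1, 2, 4, 8}  B6 = {2, 4, 8, 10}  B7 = {0, 3, 4, 5}  B8 = {0, 3, 4, 6}
Tree: B1–B2, B2–B3, B2–B4, B3–B5, B3–B6, B2–B7, B2–B8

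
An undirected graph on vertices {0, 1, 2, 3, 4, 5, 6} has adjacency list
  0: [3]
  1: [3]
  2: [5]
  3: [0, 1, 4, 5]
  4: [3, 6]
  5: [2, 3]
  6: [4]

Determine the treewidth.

1

A width-1 tree decomposition is:
Bags: B1 = {3, 4}  B2 = {1, 3}  B3 = {4, 6}  B4 = {3, 5}  B5 = {2, 5}  B6 = {0, 3}
Tree: B1–B2, B1–B3, B1–B4, B4–B5, B2–B6
The largest bag has 2 vertices, giving width 1; this decomposition certifies tw(G) ≤ 1. Since G has at least one edge (e.g. 4–3), it is not an edgeless graph, so tw(G) ≥ 1. Combining the bounds, tw(G) = 1.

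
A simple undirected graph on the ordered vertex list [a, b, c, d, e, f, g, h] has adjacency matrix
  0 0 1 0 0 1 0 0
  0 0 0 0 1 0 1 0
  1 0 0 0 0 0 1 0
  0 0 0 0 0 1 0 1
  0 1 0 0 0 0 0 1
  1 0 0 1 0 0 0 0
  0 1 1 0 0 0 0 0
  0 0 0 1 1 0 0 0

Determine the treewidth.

A width-2 tree decomposition is:
Bags: B1 = {a, d, f}  B2 = {a, d, h}  B3 = {a, e, h}  B4 = {a, b, e}  B5 = {a, b, g}  B6 = {a, c, g}
Tree: B1–B2, B2–B3, B3–B4, B4–B5, B5–B6
Every bag has size at most 3, so the width is 3 − 1 = 2 and tw(G) ≤ 2. For the lower bound, G contains the cycle a–f–d–h–e–b–g–c–a, so G is not a forest; only forests have treewidth ≤ 1, hence tw(G) ≥ 2. Hence tw(G) = 2 exactly.

2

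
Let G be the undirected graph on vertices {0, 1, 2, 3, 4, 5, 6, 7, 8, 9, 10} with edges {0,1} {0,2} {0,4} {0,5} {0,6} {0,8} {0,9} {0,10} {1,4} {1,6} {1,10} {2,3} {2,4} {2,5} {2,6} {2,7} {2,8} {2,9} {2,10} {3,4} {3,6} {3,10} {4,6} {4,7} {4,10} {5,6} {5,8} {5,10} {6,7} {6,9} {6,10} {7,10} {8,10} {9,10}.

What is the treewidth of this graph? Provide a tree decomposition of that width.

Every bag has size at most 5, so the width is 5 − 1 = 4 and tw(G) ≤ 4. On the other hand G contains the 5-clique {0, 1, 4, 6, 10}. A clique must lie in a single bag of any decomposition, so no decomposition can have width below 4. Hence tw(G) = 4 exactly.

Treewidth 4.
One such decomposition:
Bags: B1 = {0, 2, 4, 6, 10}  B2 = {0, 2, 5, 6, 10}  B3 = {0, 2, 6, 9, 10}  B4 = {2, 4, 6, 7, 10}  B5 = {0, 2, 5, 8, 10}  B6 = {2, 3, 4, 6, 10}  B7 = {0, 1, 4, 6, 10}
Tree: B1–B2, B2–B3, B1–B4, B2–B5, B1–B6, B1–B7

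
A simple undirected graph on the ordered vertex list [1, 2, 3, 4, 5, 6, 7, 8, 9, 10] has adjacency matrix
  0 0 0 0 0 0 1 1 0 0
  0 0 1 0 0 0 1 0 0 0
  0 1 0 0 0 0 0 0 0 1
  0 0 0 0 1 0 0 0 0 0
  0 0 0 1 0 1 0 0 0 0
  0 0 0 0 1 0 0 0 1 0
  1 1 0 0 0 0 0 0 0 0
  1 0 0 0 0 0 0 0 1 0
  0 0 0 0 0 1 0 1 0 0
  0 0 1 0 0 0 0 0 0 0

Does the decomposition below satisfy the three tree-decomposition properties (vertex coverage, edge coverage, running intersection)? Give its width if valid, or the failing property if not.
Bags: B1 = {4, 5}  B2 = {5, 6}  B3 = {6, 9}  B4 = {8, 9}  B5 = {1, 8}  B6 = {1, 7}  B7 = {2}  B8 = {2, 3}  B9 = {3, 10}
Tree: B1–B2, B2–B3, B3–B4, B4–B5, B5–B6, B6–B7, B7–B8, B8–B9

A tree decomposition must satisfy three properties: every vertex lies in some bag; for every edge, both endpoints lie together in some bag; and for every vertex, the bags containing it form a connected subtree. Here edge (7,2) lies in no bag, so the decomposition is invalid.

No — edge (7,2) lies in no bag.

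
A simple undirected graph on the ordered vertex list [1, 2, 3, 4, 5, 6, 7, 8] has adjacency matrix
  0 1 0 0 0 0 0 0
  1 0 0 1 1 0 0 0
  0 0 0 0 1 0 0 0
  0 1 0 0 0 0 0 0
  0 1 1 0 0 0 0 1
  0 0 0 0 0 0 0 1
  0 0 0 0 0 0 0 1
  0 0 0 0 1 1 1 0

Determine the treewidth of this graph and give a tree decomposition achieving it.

Treewidth 1.
One such decomposition:
Bags: B1 = {2, 5}  B2 = {5, 8}  B3 = {3, 5}  B4 = {2, 4}  B5 = {6, 8}  B6 = {7, 8}  B7 = {1, 2}
Tree: B1–B2, B1–B3, B1–B4, B2–B5, B5–B6, B1–B7

Every bag has size at most 2, so the width is 2 − 1 = 1 and tw(G) ≤ 1. G has an edge, so its treewidth is at least 1. Hence tw(G) = 1 exactly.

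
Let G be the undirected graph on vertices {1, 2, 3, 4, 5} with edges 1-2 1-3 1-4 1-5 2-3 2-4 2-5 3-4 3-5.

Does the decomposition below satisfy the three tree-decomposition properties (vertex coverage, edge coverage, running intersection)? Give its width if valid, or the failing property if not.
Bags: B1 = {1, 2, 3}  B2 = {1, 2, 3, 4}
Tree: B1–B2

A tree decomposition must satisfy three properties: every vertex lies in some bag; for every edge, both endpoints lie together in some bag; and for every vertex, the bags containing it form a connected subtree. Here vertex 5 appears in no bag, so the decomposition is invalid.

No — vertex 5 appears in no bag.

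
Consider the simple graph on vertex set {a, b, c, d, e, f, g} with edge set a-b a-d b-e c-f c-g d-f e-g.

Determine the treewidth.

A width-2 tree decomposition is:
Bags: B1 = {c, e, g}  B2 = {c, e, f}  B3 = {d, e, f}  B4 = {a, d, e}  B5 = {a, b, e}
Tree: B1–B2, B2–B3, B3–B4, B4–B5
Each bag holds 3 vertices, so the decomposition has width 2, which upper-bounds the treewidth. Since e–g–c–f–d–a–b–e is a cycle in G, G is not acyclic. Forests are exactly the graphs of treewidth ≤ 1, so tw(G) ≥ 2. Combining the bounds, tw(G) = 2.

2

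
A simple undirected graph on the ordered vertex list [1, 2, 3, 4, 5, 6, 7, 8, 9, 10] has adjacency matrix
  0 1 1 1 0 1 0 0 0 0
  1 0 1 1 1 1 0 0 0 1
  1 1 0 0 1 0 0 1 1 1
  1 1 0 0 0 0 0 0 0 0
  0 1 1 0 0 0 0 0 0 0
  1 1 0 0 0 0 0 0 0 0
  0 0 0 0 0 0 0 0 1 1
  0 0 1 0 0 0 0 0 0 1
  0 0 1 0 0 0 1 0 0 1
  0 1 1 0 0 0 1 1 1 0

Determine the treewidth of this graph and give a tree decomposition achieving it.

Each bag holds 3 vertices, so the decomposition has width 2, which upper-bounds the treewidth. Conversely, {3, 8, 10} is a clique of size 3, and the vertices of any clique must share a bag in every tree decomposition; so some bag has ≥ 3 vertices and tw(G) ≥ 2. The upper and lower bounds meet at 2, so that is the treewidth.

Treewidth 2.
Bags: B1 = {2, 3, 10}  B2 = {1, 2, 3}  B3 = {1, 2, 4}  B4 = {3, 9, 10}  B5 = {1, 2, 6}  B6 = {2, 3, 5}  B7 = {3, 8, 10}  B8 = {7, 9, 10}
Tree: B1–B2, B2–B3, B1–B4, B2–B5, B2–B6, B4–B7, B4–B8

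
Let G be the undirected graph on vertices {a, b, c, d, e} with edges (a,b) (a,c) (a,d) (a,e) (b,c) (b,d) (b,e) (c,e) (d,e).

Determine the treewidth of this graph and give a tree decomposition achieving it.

Treewidth 3.
One such decomposition:
Bags: B1 = {a, b, d, e}  B2 = {a, b, c, e}
Tree: B1–B2

Each bag holds 4 vertices, so the decomposition has width 3, which upper-bounds the treewidth. Conversely, {a, b, d, e} is a clique of size 4, and the vertices of any clique must share a bag in every tree decomposition; so some bag has ≥ 4 vertices and tw(G) ≥ 3. The upper and lower bounds meet at 3, so that is the treewidth.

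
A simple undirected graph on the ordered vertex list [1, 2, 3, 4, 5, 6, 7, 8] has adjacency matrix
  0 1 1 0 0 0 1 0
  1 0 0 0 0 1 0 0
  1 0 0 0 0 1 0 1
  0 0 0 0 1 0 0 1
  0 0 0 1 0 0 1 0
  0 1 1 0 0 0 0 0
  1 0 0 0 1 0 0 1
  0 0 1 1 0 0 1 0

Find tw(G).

A width-2 tree decomposition is:
Bags: B1 = {4, 5, 8}  B2 = {5, 7, 8}  B3 = {3, 7, 8}  B4 = {1, 3, 7}  B5 = {1, 3, 6}  B6 = {1, 2, 6}
Tree: B1–B2, B2–B3, B3–B4, B4–B5, B5–B6
Every bag has size at most 3, so the width is 3 − 1 = 2 and tw(G) ≤ 2. The edges 4–5–7–8–4 form a cycle, so G is not a tree and its treewidth is at least 2. Combining the bounds, tw(G) = 2.

2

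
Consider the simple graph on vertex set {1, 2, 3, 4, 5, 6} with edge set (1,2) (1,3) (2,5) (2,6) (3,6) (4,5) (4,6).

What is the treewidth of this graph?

2

A width-2 tree decomposition is:
Bags: B1 = {1, 3, 6}  B2 = {1, 2, 6}  B3 = {2, 4, 6}  B4 = {2, 4, 5}
Tree: B1–B2, B2–B3, B3–B4
Every bag has size at most 3, so the width is 3 − 1 = 2 and tw(G) ≤ 2. The edges 3–1–2–6–3 form a cycle, so G is not a tree and its treewidth is at least 2. The upper and lower bounds meet at 2, so that is the treewidth.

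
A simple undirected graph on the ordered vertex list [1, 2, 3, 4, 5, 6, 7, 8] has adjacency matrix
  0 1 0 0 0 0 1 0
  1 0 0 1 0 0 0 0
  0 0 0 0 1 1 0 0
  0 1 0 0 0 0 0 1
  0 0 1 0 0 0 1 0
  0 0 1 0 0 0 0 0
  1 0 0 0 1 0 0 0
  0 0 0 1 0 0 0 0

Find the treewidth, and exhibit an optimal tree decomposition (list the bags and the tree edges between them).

The largest bag has 2 vertices, giving width 1; this decomposition certifies tw(G) ≤ 1. Since G has at least one edge (e.g. 8–4), it is not an edgeless graph, so tw(G) ≥ 1. Hence tw(G) = 1 exactly.

Treewidth 1.
One such decomposition:
Bags: B1 = {4, 8}  B2 = {2, 4}  B3 = {1, 2}  B4 = {1, 7}  B5 = {5, 7}  B6 = {3, 5}  B7 = {3, 6}
Tree: B1–B2, B2–B3, B3–B4, B4–B5, B5–B6, B6–B7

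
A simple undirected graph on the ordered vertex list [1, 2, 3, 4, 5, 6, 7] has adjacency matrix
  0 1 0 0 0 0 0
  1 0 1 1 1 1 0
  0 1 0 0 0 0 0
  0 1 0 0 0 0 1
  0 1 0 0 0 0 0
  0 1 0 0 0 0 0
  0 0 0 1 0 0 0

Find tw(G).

1

A width-1 tree decomposition is:
Bags: B1 = {4, 7}  B2 = {2, 4}  B3 = {2, 5}  B4 = {1, 2}  B5 = {2, 6}  B6 = {2, 3}
Tree: B1–B2, B2–B3, B2–B4, B4–B5, B5–B6
The largest bag has 2 vertices, giving width 1; this decomposition certifies tw(G) ≤ 1. Any graph with an edge has treewidth ≥ 1, and G has the edge 4–7. Therefore the treewidth is 1.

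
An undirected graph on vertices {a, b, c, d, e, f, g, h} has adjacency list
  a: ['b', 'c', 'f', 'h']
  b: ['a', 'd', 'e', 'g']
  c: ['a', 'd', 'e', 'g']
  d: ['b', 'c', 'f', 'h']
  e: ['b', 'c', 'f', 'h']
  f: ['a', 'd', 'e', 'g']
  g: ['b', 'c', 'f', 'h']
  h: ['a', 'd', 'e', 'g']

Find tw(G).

A width-4 tree decomposition is:
Bags: B1 = {b, c, f, g, h}  B2 = {a, b, c, f, h}  B3 = {b, c, e, f, h}  B4 = {b, c, d, f, h}
Tree: B1–B2, B2–B3, B3–B4
Each bag holds 5 vertices, so the decomposition has width 4, which upper-bounds the treewidth. For the lower bound: the 5 vertex sets {g,h}, {a,c}, {b,e}, {f}, {d} are disjoint, each induces a connected subgraph, and every pair is joined by at least one edge of G. Contracting each set to a single vertex therefore yields K_{5} as a minor, and since treewidth is minor-monotone, tw(G) ≥ tw(K_{5}) = 4. Therefore the treewidth is 4.

4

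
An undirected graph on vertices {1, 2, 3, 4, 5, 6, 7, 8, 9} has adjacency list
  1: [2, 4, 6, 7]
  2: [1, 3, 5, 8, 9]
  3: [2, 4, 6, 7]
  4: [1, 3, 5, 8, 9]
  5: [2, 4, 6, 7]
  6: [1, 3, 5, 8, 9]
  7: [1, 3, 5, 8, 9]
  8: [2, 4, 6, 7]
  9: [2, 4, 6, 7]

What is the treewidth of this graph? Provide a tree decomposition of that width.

Each bag holds 5 vertices, so the decomposition has width 4, which upper-bounds the treewidth. For the lower bound: the 5 vertex sets {2,8}, {7,9}, {3,4}, {6}, {1} are disjoint, each induces a connected subgraph, and every pair is joined by at least one edge of G. Contracting each set to a single vertex therefore yields K_{5} as a minor, and since treewidth is minor-monotone, tw(G) ≥ tw(K_{5}) = 4. Hence tw(G) = 4 exactly.

Treewidth 4.
One optimal decomposition is:
Bags: B1 = {2, 4, 6, 7, 8}  B2 = {2, 4, 6, 7, 9}  B3 = {2, 3, 4, 6, 7}  B4 = {1, 2, 4, 6, 7}  B5 = {2, 4, 5, 6, 7}
Tree: B1–B2, B2–B3, B3–B4, B4–B5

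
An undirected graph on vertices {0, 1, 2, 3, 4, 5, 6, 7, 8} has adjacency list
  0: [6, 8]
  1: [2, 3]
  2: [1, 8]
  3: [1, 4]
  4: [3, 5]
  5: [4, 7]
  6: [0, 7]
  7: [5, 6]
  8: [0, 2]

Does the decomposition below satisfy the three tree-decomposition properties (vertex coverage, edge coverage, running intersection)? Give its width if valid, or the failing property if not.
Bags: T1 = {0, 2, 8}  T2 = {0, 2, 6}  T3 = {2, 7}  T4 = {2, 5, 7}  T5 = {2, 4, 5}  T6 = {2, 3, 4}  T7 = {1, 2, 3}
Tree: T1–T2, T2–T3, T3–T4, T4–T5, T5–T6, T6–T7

No — edge (6,7) lies in no bag.

A tree decomposition must satisfy three properties: every vertex lies in some bag; for every edge, both endpoints lie together in some bag; and for every vertex, the bags containing it form a connected subtree. Here edge (6,7) lies in no bag, so the decomposition is invalid.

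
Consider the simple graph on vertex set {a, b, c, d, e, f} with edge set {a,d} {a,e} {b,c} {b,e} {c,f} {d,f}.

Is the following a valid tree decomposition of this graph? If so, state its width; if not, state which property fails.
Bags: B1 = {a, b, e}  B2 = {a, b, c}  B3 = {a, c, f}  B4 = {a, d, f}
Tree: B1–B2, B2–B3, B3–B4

Vertex coverage: the bags together contain {a, b, c, d, e, f}, the full vertex set. Edge coverage: each edge of G has both endpoints in at least one bag. Running intersection: for every vertex, the bags containing it form a connected subtree. All three properties hold, so this is a valid tree decomposition of width max|bag| − 1 = 2, and hence tw(G) ≤ 2.

Yes; width 2.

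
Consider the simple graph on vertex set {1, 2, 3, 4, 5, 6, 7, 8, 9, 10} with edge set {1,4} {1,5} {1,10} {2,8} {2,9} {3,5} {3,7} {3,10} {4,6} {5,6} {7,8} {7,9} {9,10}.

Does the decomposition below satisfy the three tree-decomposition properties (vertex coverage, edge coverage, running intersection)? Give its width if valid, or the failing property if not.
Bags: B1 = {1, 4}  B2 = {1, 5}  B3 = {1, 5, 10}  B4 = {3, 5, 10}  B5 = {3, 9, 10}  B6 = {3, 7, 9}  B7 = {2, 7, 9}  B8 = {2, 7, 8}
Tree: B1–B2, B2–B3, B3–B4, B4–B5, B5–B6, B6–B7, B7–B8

A tree decomposition must satisfy three properties: every vertex lies in some bag; for every edge, both endpoints lie together in some bag; and for every vertex, the bags containing it form a connected subtree. Here vertex 6 appears in no bag, so the decomposition is invalid.

No — vertex 6 appears in no bag.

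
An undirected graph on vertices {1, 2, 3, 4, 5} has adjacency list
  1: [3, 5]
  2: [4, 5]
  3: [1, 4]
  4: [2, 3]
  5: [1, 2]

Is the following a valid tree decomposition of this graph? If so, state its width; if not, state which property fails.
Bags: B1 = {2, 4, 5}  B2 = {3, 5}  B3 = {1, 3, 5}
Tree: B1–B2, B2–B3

No — edge (4,3) lies in no bag.

A tree decomposition must satisfy three properties: every vertex lies in some bag; for every edge, both endpoints lie together in some bag; and for every vertex, the bags containing it form a connected subtree. Here edge (4,3) lies in no bag, so the decomposition is invalid.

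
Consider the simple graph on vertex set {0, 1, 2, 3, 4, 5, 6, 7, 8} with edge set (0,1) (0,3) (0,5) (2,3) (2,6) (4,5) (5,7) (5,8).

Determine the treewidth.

1

A width-1 tree decomposition is:
Bags: B1 = {0, 5}  B2 = {0, 1}  B3 = {5, 8}  B4 = {0, 3}  B5 = {2, 3}  B6 = {4, 5}  B7 = {5, 7}  B8 = {2, 6}
Tree: B1–B2, B1–B3, B2–B4, B4–B5, B3–B6, B3–B7, B5–B8
The largest bag has 2 vertices, giving width 1; this decomposition certifies tw(G) ≤ 1. Since G has at least one edge (e.g. 0–5), it is not an edgeless graph, so tw(G) ≥ 1. Hence tw(G) = 1 exactly.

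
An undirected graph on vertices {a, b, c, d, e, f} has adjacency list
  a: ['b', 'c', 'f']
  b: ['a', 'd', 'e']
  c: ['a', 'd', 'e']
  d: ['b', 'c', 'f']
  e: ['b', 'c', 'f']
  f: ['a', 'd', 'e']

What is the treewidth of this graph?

3

A width-3 tree decomposition is:
Bags: B1 = {a, c, d, e}  B2 = {a, d, e, f}  B3 = {a, b, d, e}
Tree: B1–B2, B2–B3
Each bag holds 4 vertices, so the decomposition has width 3, which upper-bounds the treewidth. For the lower bound: the 4 vertex sets {c,d}, {e,f}, {a}, {b} are disjoint, each induces a connected subgraph, and every pair is joined by at least one edge of G. Contracting each set to a single vertex therefore yields K_{4} as a minor, and since treewidth is minor-monotone, tw(G) ≥ tw(K_{4}) = 3. Hence tw(G) = 3 exactly.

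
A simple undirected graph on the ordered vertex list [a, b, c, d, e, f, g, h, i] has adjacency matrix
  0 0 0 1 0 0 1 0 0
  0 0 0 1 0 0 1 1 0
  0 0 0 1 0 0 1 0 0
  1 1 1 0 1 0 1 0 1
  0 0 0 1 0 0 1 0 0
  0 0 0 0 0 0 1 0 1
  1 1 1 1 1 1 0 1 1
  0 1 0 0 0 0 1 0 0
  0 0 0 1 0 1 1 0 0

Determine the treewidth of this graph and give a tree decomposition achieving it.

Every bag has size at most 3, so the width is 3 − 1 = 2 and tw(G) ≤ 2. On the other hand G contains the 3-clique {b, d, g}. A clique must lie in a single bag of any decomposition, so no decomposition can have width below 2. The upper and lower bounds meet at 2, so that is the treewidth.

Treewidth 2.
One optimal decomposition is:
Bags: B1 = {a, d, g}  B2 = {d, g, i}  B3 = {b, d, g}  B4 = {c, d, g}  B5 = {f, g, i}  B6 = {b, g, h}  B7 = {d, e, g}
Tree: B1–B2, B2–B3, B3–B4, B2–B5, B3–B6, B1–B7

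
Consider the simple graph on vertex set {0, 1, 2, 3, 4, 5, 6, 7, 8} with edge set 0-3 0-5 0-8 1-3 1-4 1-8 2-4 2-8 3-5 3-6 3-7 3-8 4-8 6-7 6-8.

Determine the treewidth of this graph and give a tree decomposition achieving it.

The largest bag has 3 vertices, giving width 2; this decomposition certifies tw(G) ≤ 2. For the lower bound, the 3 vertices {2, 4, 8} are pairwise adjacent, and any tree decomposition puts a clique entirely inside one bag — forcing width ≥ 2. Combining the bounds, tw(G) = 2.

Treewidth 2.
Bags: B1 = {1, 3, 8}  B2 = {0, 3, 8}  B3 = {1, 4, 8}  B4 = {3, 6, 8}  B5 = {0, 3, 5}  B6 = {3, 6, 7}  B7 = {2, 4, 8}
Tree: B1–B2, B1–B3, B1–B4, B2–B5, B4–B6, B3–B7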